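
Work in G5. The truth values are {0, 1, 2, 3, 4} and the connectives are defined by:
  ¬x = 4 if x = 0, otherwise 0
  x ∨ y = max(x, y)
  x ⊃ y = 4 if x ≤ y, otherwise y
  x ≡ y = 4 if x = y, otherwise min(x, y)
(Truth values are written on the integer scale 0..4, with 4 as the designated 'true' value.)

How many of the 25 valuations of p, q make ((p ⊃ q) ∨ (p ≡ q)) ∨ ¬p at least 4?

value 4: 15 assignments (counts)
value 3: 1 assignment
value 2: 2 assignments
value 1: 3 assignments
value 0: 4 assignments
So 15 of the 25 assignments meet the threshold.

15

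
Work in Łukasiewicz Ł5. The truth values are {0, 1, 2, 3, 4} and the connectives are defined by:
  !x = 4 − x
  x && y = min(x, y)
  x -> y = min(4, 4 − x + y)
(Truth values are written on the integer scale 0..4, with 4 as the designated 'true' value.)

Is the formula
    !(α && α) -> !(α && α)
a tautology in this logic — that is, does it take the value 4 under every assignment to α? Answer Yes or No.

Yes

α = 0 ↦ 4
α = 1 ↦ 4
α = 2 ↦ 4
α = 3 ↦ 4
α = 4 ↦ 4
Every assignment gives a value ≥ 4.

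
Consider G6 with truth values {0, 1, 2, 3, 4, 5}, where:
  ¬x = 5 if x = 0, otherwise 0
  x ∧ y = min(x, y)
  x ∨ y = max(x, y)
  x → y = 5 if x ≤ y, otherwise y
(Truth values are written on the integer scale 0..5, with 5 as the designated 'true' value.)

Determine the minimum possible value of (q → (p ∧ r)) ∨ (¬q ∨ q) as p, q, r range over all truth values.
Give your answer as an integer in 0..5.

Take p = 0, q = 1, r = 0:
p ∧ r = 0 ∧ 0 = 0
q → (p ∧ r) = 1 → 0 = 0
¬q = ¬1 = 0
¬q ∨ q = 0 ∨ 1 = 1
(q → (p ∧ r)) ∨ (¬q ∨ q) = 0 ∨ 1 = 1
No assignment yields a value below 1, so this is the minimum.

1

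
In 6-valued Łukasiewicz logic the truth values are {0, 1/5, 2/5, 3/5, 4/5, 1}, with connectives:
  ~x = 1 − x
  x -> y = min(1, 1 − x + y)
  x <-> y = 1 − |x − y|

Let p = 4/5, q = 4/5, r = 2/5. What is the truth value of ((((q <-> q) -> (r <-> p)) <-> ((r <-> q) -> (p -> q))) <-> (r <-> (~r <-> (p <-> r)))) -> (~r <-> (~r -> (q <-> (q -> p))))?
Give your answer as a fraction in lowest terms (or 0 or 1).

4/5

q <-> q = 4/5 <-> 4/5 = 1
r <-> p = 2/5 <-> 4/5 = 3/5
(q <-> q) -> (r <-> p) = 1 -> 3/5 = 3/5
r <-> q = 2/5 <-> 4/5 = 3/5
p -> q = 4/5 -> 4/5 = 1
(r <-> q) -> (p -> q) = 3/5 -> 1 = 1
((q <-> q) -> (r <-> p)) <-> ((r <-> q) -> (p -> q)) = 3/5 <-> 1 = 3/5
~r = ~2/5 = 3/5
p <-> r = 4/5 <-> 2/5 = 3/5
~r <-> (p <-> r) = 3/5 <-> 3/5 = 1
r <-> (~r <-> (p <-> r)) = 2/5 <-> 1 = 2/5
(((q <-> q) -> (r <-> p)) <-> ((r <-> q) -> (p -> q))) <-> (r <-> (~r <-> (p <-> r))) = 3/5 <-> 2/5 = 4/5
~r = ~2/5 = 3/5
~r = ~2/5 = 3/5
q -> p = 4/5 -> 4/5 = 1
q <-> (q -> p) = 4/5 <-> 1 = 4/5
~r -> (q <-> (q -> p)) = 3/5 -> 4/5 = 1
~r <-> (~r -> (q <-> (q -> p))) = 3/5 <-> 1 = 3/5
((((q <-> q) -> (r <-> p)) <-> ((r <-> q) -> (p -> q))) <-> (r <-> (~r <-> (p <-> r)))) -> (~r <-> (~r -> (q <-> (q -> p)))) = 4/5 -> 3/5 = 4/5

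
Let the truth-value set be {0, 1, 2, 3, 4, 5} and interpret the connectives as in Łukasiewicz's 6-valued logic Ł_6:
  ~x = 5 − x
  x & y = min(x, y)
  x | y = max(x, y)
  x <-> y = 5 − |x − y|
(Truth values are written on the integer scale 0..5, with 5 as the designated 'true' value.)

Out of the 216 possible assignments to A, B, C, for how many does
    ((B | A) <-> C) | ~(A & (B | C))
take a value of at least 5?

value 5: 71 assignments (counts)
value 4: 78 assignments
value 3: 45 assignments
value 2: 15 assignments
value 1: 6 assignments
value 0: 1 assignment
So 71 of the 216 assignments meet the threshold.

71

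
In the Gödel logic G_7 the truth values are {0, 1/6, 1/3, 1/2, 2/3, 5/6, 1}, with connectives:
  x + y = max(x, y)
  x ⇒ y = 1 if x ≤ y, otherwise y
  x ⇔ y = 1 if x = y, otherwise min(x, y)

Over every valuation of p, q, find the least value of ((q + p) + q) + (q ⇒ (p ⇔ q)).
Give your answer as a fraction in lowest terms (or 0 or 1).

Take p = 0, q = 1/6:
q + p = 1/6 + 0 = 1/6
(q + p) + q = 1/6 + 1/6 = 1/6
p ⇔ q = 0 ⇔ 1/6 = 0
q ⇒ (p ⇔ q) = 1/6 ⇒ 0 = 0
((q + p) + q) + (q ⇒ (p ⇔ q)) = 1/6 + 0 = 1/6
No assignment yields a value below 1/6, so this is the minimum.

1/6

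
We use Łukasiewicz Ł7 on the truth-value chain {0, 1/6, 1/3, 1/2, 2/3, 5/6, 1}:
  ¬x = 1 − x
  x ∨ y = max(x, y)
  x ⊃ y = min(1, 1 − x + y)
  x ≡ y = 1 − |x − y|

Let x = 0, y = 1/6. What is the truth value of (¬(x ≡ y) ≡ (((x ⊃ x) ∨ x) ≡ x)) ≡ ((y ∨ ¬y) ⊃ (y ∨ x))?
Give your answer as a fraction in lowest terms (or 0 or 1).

1/2

x ≡ y = 0 ≡ 1/6 = 5/6
¬(x ≡ y) = ¬5/6 = 1/6
x ⊃ x = 0 ⊃ 0 = 1
(x ⊃ x) ∨ x = 1 ∨ 0 = 1
((x ⊃ x) ∨ x) ≡ x = 1 ≡ 0 = 0
¬(x ≡ y) ≡ (((x ⊃ x) ∨ x) ≡ x) = 1/6 ≡ 0 = 5/6
¬y = ¬1/6 = 5/6
y ∨ ¬y = 1/6 ∨ 5/6 = 5/6
y ∨ x = 1/6 ∨ 0 = 1/6
(y ∨ ¬y) ⊃ (y ∨ x) = 5/6 ⊃ 1/6 = 1/3
(¬(x ≡ y) ≡ (((x ⊃ x) ∨ x) ≡ x)) ≡ ((y ∨ ¬y) ⊃ (y ∨ x)) = 5/6 ≡ 1/3 = 1/2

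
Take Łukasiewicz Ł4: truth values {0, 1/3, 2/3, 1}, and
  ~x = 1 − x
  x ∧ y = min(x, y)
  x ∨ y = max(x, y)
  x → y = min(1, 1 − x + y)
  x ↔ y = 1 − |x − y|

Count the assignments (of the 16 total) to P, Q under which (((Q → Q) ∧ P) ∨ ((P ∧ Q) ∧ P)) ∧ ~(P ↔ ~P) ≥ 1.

4

P = 0, Q = 0 ↦ 0  <
P = 0, Q = 1/3 ↦ 0  <
P = 0, Q = 2/3 ↦ 0  <
P = 0, Q = 1 ↦ 0  <
P = 1/3, Q = 0 ↦ 1/3  <
P = 1/3, Q = 1/3 ↦ 1/3  <
P = 1/3, Q = 2/3 ↦ 1/3  <
P = 1/3, Q = 1 ↦ 1/3  <
P = 2/3, Q = 0 ↦ 1/3  <
P = 2/3, Q = 1/3 ↦ 1/3  <
P = 2/3, Q = 2/3 ↦ 1/3  <
P = 2/3, Q = 1 ↦ 1/3  <
P = 1, Q = 0 ↦ 1  ≥
P = 1, Q = 1/3 ↦ 1  ≥
P = 1, Q = 2/3 ↦ 1  ≥
P = 1, Q = 1 ↦ 1  ≥
So 4 of the 16 assignments meet the threshold.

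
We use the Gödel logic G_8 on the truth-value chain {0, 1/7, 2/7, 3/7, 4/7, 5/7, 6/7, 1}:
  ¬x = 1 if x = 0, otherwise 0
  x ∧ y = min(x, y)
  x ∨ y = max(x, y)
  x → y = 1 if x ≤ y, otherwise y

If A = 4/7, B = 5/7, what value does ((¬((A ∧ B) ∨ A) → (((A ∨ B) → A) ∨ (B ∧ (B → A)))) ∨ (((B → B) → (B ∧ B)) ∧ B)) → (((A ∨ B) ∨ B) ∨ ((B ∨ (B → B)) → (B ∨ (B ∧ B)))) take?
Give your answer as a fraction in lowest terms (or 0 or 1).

A ∧ B = 4/7 ∧ 5/7 = 4/7
(A ∧ B) ∨ A = 4/7 ∨ 4/7 = 4/7
¬((A ∧ B) ∨ A) = ¬4/7 = 0
A ∨ B = 4/7 ∨ 5/7 = 5/7
(A ∨ B) → A = 5/7 → 4/7 = 4/7
B → A = 5/7 → 4/7 = 4/7
B ∧ (B → A) = 5/7 ∧ 4/7 = 4/7
((A ∨ B) → A) ∨ (B ∧ (B → A)) = 4/7 ∨ 4/7 = 4/7
¬((A ∧ B) ∨ A) → (((A ∨ B) → A) ∨ (B ∧ (B → A))) = 0 → 4/7 = 1
B → B = 5/7 → 5/7 = 1
B ∧ B = 5/7 ∧ 5/7 = 5/7
(B → B) → (B ∧ B) = 1 → 5/7 = 5/7
((B → B) → (B ∧ B)) ∧ B = 5/7 ∧ 5/7 = 5/7
(¬((A ∧ B) ∨ A) → (((A ∨ B) → A) ∨ (B ∧ (B → A)))) ∨ (((B → B) → (B ∧ B)) ∧ B) = 1 ∨ 5/7 = 1
A ∨ B = 4/7 ∨ 5/7 = 5/7
(A ∨ B) ∨ B = 5/7 ∨ 5/7 = 5/7
B → B = 5/7 → 5/7 = 1
B ∨ (B → B) = 5/7 ∨ 1 = 1
B ∧ B = 5/7 ∧ 5/7 = 5/7
B ∨ (B ∧ B) = 5/7 ∨ 5/7 = 5/7
(B ∨ (B → B)) → (B ∨ (B ∧ B)) = 1 → 5/7 = 5/7
((A ∨ B) ∨ B) ∨ ((B ∨ (B → B)) → (B ∨ (B ∧ B))) = 5/7 ∨ 5/7 = 5/7
((¬((A ∧ B) ∨ A) → (((A ∨ B) → A) ∨ (B ∧ (B → A)))) ∨ (((B → B) → (B ∧ B)) ∧ B)) → (((A ∨ B) ∨ B) ∨ ((B ∨ (B → B)) → (B ∨ (B ∧ B)))) = 1 → 5/7 = 5/7

5/7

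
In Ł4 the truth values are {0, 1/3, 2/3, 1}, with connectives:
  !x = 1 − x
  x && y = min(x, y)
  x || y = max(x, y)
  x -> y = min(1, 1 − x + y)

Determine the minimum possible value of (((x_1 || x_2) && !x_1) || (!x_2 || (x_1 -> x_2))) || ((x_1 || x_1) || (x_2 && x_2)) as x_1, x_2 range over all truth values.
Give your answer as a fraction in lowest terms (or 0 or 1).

Take x_1 = 2/3, x_2 = 1/3:
x_1 || x_2 = 2/3 || 1/3 = 2/3
!x_1 = !2/3 = 1/3
(x_1 || x_2) && !x_1 = 2/3 && 1/3 = 1/3
!x_2 = !1/3 = 2/3
x_1 -> x_2 = 2/3 -> 1/3 = 2/3
!x_2 || (x_1 -> x_2) = 2/3 || 2/3 = 2/3
((x_1 || x_2) && !x_1) || (!x_2 || (x_1 -> x_2)) = 1/3 || 2/3 = 2/3
x_1 || x_1 = 2/3 || 2/3 = 2/3
x_2 && x_2 = 1/3 && 1/3 = 1/3
(x_1 || x_1) || (x_2 && x_2) = 2/3 || 1/3 = 2/3
(((x_1 || x_2) && !x_1) || (!x_2 || (x_1 -> x_2))) || ((x_1 || x_1) || (x_2 && x_2)) = 2/3 || 2/3 = 2/3
No assignment yields a value below 2/3, so this is the minimum.

2/3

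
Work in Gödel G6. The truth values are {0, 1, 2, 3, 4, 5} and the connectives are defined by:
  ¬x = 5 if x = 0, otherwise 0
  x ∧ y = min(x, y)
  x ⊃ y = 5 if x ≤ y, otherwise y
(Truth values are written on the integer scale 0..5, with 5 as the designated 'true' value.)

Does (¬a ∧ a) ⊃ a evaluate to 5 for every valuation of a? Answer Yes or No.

a = 0 ↦ 5
a = 1 ↦ 5
a = 2 ↦ 5
a = 3 ↦ 5
a = 4 ↦ 5
a = 5 ↦ 5
Every assignment gives a value ≥ 5.

Yes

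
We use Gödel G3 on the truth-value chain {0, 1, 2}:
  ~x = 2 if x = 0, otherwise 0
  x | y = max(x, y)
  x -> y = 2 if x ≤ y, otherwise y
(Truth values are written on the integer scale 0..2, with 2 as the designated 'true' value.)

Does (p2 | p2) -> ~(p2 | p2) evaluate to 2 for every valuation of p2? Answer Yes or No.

No

Counterexample: take p2 = 1.
p2 | p2 = 1 | 1 = 1
p2 | p2 = 1 | 1 = 1
~(p2 | p2) = ~1 = 0
(p2 | p2) -> ~(p2 | p2) = 1 -> 0 = 0
This gives 0 ≠ 2.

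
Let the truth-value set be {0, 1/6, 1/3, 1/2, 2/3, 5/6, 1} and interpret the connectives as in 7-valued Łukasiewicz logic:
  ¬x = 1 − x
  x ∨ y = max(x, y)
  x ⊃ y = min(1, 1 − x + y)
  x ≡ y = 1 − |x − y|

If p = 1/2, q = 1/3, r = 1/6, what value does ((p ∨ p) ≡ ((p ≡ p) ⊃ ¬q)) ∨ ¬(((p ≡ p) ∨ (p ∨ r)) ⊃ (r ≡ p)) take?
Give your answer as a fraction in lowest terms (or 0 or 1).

5/6

p ∨ p = 1/2 ∨ 1/2 = 1/2
p ≡ p = 1/2 ≡ 1/2 = 1
¬q = ¬1/3 = 2/3
(p ≡ p) ⊃ ¬q = 1 ⊃ 2/3 = 2/3
(p ∨ p) ≡ ((p ≡ p) ⊃ ¬q) = 1/2 ≡ 2/3 = 5/6
p ≡ p = 1/2 ≡ 1/2 = 1
p ∨ r = 1/2 ∨ 1/6 = 1/2
(p ≡ p) ∨ (p ∨ r) = 1 ∨ 1/2 = 1
r ≡ p = 1/6 ≡ 1/2 = 2/3
((p ≡ p) ∨ (p ∨ r)) ⊃ (r ≡ p) = 1 ⊃ 2/3 = 2/3
¬(((p ≡ p) ∨ (p ∨ r)) ⊃ (r ≡ p)) = ¬2/3 = 1/3
((p ∨ p) ≡ ((p ≡ p) ⊃ ¬q)) ∨ ¬(((p ≡ p) ∨ (p ∨ r)) ⊃ (r ≡ p)) = 5/6 ∨ 1/3 = 5/6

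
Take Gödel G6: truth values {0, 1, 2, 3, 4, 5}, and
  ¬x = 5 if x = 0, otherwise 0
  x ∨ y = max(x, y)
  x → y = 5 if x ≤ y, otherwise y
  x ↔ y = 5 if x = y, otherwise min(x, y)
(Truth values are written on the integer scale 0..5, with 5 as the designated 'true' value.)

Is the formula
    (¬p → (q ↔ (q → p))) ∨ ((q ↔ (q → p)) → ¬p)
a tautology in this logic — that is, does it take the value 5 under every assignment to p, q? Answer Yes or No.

At p = 0, q = 4, for instance:
¬p = ¬0 = 5
q → p = 4 → 0 = 0
q ↔ (q → p) = 4 ↔ 0 = 0
¬p → (q ↔ (q → p)) = 5 → 0 = 0
(q ↔ (q → p)) → ¬p = 0 → 5 = 5
(¬p → (q ↔ (q → p))) ∨ ((q ↔ (q → p)) → ¬p) = 0 ∨ 5 = 5
and checking the remaining 35 assignments likewise gives ≥ 5 in every case.

Yes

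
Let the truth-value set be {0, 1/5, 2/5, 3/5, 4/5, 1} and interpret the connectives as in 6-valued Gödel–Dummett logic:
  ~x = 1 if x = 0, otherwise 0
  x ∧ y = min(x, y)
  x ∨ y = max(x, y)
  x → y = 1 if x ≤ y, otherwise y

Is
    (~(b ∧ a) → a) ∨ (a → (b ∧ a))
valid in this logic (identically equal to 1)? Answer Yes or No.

No

Counterexample: take a = 1/5, b = 0.
b ∧ a = 0 ∧ 1/5 = 0
~(b ∧ a) = ~0 = 1
~(b ∧ a) → a = 1 → 1/5 = 1/5
b ∧ a = 0 ∧ 1/5 = 0
a → (b ∧ a) = 1/5 → 0 = 0
(~(b ∧ a) → a) ∨ (a → (b ∧ a)) = 1/5 ∨ 0 = 1/5
This gives 1/5 ≠ 1.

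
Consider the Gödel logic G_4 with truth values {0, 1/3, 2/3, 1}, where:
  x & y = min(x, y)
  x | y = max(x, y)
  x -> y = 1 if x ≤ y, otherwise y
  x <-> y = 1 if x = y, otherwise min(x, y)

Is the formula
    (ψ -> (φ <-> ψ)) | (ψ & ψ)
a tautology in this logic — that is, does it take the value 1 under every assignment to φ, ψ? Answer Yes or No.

No

Counterexample: take φ = 0, ψ = 1/3.
φ <-> ψ = 0 <-> 1/3 = 0
ψ -> (φ <-> ψ) = 1/3 -> 0 = 0
ψ & ψ = 1/3 & 1/3 = 1/3
(ψ -> (φ <-> ψ)) | (ψ & ψ) = 0 | 1/3 = 1/3
This gives 1/3 ≠ 1.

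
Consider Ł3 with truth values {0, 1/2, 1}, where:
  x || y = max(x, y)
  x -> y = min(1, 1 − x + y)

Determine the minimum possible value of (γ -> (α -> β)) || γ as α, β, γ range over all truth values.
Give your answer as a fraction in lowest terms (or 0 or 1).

Take α = 1, β = 0, γ = 1/2:
α -> β = 1 -> 0 = 0
γ -> (α -> β) = 1/2 -> 0 = 1/2
(γ -> (α -> β)) || γ = 1/2 || 1/2 = 1/2
No assignment yields a value below 1/2, so this is the minimum.

1/2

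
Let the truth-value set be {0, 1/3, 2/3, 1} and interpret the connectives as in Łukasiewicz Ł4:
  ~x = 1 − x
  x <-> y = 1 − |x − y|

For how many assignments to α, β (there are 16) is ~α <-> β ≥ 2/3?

10

α = 0, β = 0 ↦ 0  <
α = 0, β = 1/3 ↦ 1/3  <
α = 0, β = 2/3 ↦ 2/3  ≥
α = 0, β = 1 ↦ 1  ≥
α = 1/3, β = 0 ↦ 1/3  <
α = 1/3, β = 1/3 ↦ 2/3  ≥
α = 1/3, β = 2/3 ↦ 1  ≥
α = 1/3, β = 1 ↦ 2/3  ≥
α = 2/3, β = 0 ↦ 2/3  ≥
α = 2/3, β = 1/3 ↦ 1  ≥
α = 2/3, β = 2/3 ↦ 2/3  ≥
α = 2/3, β = 1 ↦ 1/3  <
α = 1, β = 0 ↦ 1  ≥
α = 1, β = 1/3 ↦ 2/3  ≥
α = 1, β = 2/3 ↦ 1/3  <
α = 1, β = 1 ↦ 0  <
So 10 of the 16 assignments meet the threshold.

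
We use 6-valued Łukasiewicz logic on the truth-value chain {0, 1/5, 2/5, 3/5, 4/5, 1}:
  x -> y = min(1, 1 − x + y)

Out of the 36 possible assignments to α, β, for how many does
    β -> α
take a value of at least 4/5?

value 1: 21 assignments (counts)
value 4/5: 5 assignments (counts)
value 3/5: 4 assignments
value 2/5: 3 assignments
value 1/5: 2 assignments
value 0: 1 assignment
So 26 of the 36 assignments meet the threshold.

26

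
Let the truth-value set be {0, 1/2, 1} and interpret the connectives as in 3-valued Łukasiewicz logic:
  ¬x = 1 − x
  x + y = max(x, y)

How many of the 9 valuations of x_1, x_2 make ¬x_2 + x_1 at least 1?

x_1 = 0, x_2 = 0 ↦ 1  ≥
x_1 = 0, x_2 = 1/2 ↦ 1/2  <
x_1 = 0, x_2 = 1 ↦ 0  <
x_1 = 1/2, x_2 = 0 ↦ 1  ≥
x_1 = 1/2, x_2 = 1/2 ↦ 1/2  <
x_1 = 1/2, x_2 = 1 ↦ 1/2  <
x_1 = 1, x_2 = 0 ↦ 1  ≥
x_1 = 1, x_2 = 1/2 ↦ 1  ≥
x_1 = 1, x_2 = 1 ↦ 1  ≥
So 5 of the 9 assignments meet the threshold.

5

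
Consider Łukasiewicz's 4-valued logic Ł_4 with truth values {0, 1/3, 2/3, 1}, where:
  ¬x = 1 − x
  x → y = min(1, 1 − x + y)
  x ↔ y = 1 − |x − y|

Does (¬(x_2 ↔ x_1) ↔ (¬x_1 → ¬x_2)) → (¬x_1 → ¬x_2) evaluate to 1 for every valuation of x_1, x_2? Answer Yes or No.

No

Counterexample: take x_1 = 0, x_2 = 2/3.
x_2 ↔ x_1 = 2/3 ↔ 0 = 1/3
¬(x_2 ↔ x_1) = ¬1/3 = 2/3
¬x_1 = ¬0 = 1
¬x_2 = ¬2/3 = 1/3
¬x_1 → ¬x_2 = 1 → 1/3 = 1/3
¬(x_2 ↔ x_1) ↔ (¬x_1 → ¬x_2) = 2/3 ↔ 1/3 = 2/3
¬x_1 = ¬0 = 1
¬x_2 = ¬2/3 = 1/3
¬x_1 → ¬x_2 = 1 → 1/3 = 1/3
(¬(x_2 ↔ x_1) ↔ (¬x_1 → ¬x_2)) → (¬x_1 → ¬x_2) = 2/3 → 1/3 = 2/3
This gives 2/3 ≠ 1.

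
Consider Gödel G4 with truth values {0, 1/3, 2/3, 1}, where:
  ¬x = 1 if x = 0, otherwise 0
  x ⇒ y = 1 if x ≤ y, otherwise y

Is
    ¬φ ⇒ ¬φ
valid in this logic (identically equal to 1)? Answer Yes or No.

Yes

φ = 0 ↦ 1
φ = 1/3 ↦ 1
φ = 2/3 ↦ 1
φ = 1 ↦ 1
Every assignment gives a value ≥ 1.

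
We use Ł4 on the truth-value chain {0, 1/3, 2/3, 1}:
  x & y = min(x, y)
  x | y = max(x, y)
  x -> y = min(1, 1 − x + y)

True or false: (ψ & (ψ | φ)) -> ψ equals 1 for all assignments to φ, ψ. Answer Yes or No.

Yes

φ = 0, ψ = 0 ↦ 1
φ = 0, ψ = 1/3 ↦ 1
φ = 0, ψ = 2/3 ↦ 1
φ = 0, ψ = 1 ↦ 1
φ = 1/3, ψ = 0 ↦ 1
φ = 1/3, ψ = 1/3 ↦ 1
φ = 1/3, ψ = 2/3 ↦ 1
φ = 1/3, ψ = 1 ↦ 1
φ = 2/3, ψ = 0 ↦ 1
φ = 2/3, ψ = 1/3 ↦ 1
φ = 2/3, ψ = 2/3 ↦ 1
φ = 2/3, ψ = 1 ↦ 1
φ = 1, ψ = 0 ↦ 1
φ = 1, ψ = 1/3 ↦ 1
φ = 1, ψ = 2/3 ↦ 1
φ = 1, ψ = 1 ↦ 1
Every assignment gives a value ≥ 1.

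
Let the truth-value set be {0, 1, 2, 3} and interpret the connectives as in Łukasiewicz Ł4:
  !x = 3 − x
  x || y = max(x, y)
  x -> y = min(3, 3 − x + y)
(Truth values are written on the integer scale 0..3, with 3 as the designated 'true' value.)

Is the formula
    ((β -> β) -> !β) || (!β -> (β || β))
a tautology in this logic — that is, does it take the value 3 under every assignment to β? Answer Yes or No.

No

Counterexample: take β = 1.
β -> β = 1 -> 1 = 3
!β = !1 = 2
(β -> β) -> !β = 3 -> 2 = 2
!β = !1 = 2
β || β = 1 || 1 = 1
!β -> (β || β) = 2 -> 1 = 2
((β -> β) -> !β) || (!β -> (β || β)) = 2 || 2 = 2
This gives 2 ≠ 3.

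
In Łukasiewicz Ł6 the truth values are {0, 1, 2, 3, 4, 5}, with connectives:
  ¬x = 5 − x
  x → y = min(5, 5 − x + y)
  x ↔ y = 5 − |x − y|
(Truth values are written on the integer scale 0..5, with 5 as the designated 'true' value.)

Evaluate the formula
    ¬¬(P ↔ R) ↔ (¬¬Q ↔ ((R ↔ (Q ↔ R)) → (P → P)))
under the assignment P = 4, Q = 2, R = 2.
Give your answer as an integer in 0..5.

P ↔ R = 4 ↔ 2 = 3
¬(P ↔ R) = ¬3 = 2
¬¬(P ↔ R) = ¬2 = 3
¬Q = ¬2 = 3
¬¬Q = ¬3 = 2
Q ↔ R = 2 ↔ 2 = 5
R ↔ (Q ↔ R) = 2 ↔ 5 = 2
P → P = 4 → 4 = 5
(R ↔ (Q ↔ R)) → (P → P) = 2 → 5 = 5
¬¬Q ↔ ((R ↔ (Q ↔ R)) → (P → P)) = 2 ↔ 5 = 2
¬¬(P ↔ R) ↔ (¬¬Q ↔ ((R ↔ (Q ↔ R)) → (P → P))) = 3 ↔ 2 = 4

4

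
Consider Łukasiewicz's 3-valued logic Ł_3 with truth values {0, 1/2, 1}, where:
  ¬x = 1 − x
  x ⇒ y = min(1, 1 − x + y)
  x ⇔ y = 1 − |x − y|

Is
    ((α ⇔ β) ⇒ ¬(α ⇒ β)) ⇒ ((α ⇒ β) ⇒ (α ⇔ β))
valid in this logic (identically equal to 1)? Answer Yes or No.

Counterexample: take α = 0, β = 1.
α ⇔ β = 0 ⇔ 1 = 0
α ⇒ β = 0 ⇒ 1 = 1
¬(α ⇒ β) = ¬1 = 0
(α ⇔ β) ⇒ ¬(α ⇒ β) = 0 ⇒ 0 = 1
α ⇒ β = 0 ⇒ 1 = 1
α ⇔ β = 0 ⇔ 1 = 0
(α ⇒ β) ⇒ (α ⇔ β) = 1 ⇒ 0 = 0
((α ⇔ β) ⇒ ¬(α ⇒ β)) ⇒ ((α ⇒ β) ⇒ (α ⇔ β)) = 1 ⇒ 0 = 0
This gives 0 ≠ 1.

No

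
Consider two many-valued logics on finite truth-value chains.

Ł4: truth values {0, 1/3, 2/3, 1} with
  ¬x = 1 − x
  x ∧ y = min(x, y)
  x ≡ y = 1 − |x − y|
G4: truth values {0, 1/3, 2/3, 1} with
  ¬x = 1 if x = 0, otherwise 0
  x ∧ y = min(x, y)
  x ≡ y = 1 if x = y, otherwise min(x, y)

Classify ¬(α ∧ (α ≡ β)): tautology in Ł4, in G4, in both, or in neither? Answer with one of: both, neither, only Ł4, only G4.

neither

In Ł4: at α = 1/3, β = 0 the value is 2/3 — not a tautology.
In G4: at α = 1/3, β = 1/3 the value is 0 — not a tautology.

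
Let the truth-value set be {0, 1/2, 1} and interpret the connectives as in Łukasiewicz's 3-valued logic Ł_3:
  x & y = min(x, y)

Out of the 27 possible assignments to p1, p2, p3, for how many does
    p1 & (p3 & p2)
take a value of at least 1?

1

value 1: 1 assignment (counts)
value 1/2: 7 assignments
value 0: 19 assignments
So 1 of the 27 assignments meets the threshold.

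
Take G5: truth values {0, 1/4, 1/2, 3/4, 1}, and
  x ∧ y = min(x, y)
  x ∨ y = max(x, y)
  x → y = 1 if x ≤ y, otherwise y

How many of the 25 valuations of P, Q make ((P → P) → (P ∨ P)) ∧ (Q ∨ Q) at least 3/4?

value 1: 1 assignment (counts)
value 3/4: 3 assignments (counts)
value 1/2: 5 assignments
value 1/4: 7 assignments
value 0: 9 assignments
So 4 of the 25 assignments meet the threshold.

4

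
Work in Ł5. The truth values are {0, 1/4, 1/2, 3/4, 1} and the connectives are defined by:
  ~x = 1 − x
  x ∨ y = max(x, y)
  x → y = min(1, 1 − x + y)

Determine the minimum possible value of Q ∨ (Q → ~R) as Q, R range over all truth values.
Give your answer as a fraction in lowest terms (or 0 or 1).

Take Q = 1/2, R = 1:
~R = ~1 = 0
Q → ~R = 1/2 → 0 = 1/2
Q ∨ (Q → ~R) = 1/2 ∨ 1/2 = 1/2
No assignment yields a value below 1/2, so this is the minimum.

1/2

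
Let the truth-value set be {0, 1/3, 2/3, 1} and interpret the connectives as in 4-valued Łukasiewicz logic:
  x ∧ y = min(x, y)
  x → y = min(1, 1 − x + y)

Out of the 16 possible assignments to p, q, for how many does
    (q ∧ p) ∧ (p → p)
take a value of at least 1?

p = 0, q = 0 ↦ 0  <
p = 0, q = 1/3 ↦ 0  <
p = 0, q = 2/3 ↦ 0  <
p = 0, q = 1 ↦ 0  <
p = 1/3, q = 0 ↦ 0  <
p = 1/3, q = 1/3 ↦ 1/3  <
p = 1/3, q = 2/3 ↦ 1/3  <
p = 1/3, q = 1 ↦ 1/3  <
p = 2/3, q = 0 ↦ 0  <
p = 2/3, q = 1/3 ↦ 1/3  <
p = 2/3, q = 2/3 ↦ 2/3  <
p = 2/3, q = 1 ↦ 2/3  <
p = 1, q = 0 ↦ 0  <
p = 1, q = 1/3 ↦ 1/3  <
p = 1, q = 2/3 ↦ 2/3  <
p = 1, q = 1 ↦ 1  ≥
So 1 of the 16 assignments meets the threshold.

1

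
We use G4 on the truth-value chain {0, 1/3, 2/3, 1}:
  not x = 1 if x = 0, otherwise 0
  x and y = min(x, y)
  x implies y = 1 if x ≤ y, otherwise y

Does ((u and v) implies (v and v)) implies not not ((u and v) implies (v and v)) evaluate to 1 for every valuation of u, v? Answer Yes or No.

Yes

u = 0, v = 0 ↦ 1
u = 0, v = 1/3 ↦ 1
u = 0, v = 2/3 ↦ 1
u = 0, v = 1 ↦ 1
u = 1/3, v = 0 ↦ 1
u = 1/3, v = 1/3 ↦ 1
u = 1/3, v = 2/3 ↦ 1
u = 1/3, v = 1 ↦ 1
u = 2/3, v = 0 ↦ 1
u = 2/3, v = 1/3 ↦ 1
u = 2/3, v = 2/3 ↦ 1
u = 2/3, v = 1 ↦ 1
u = 1, v = 0 ↦ 1
u = 1, v = 1/3 ↦ 1
u = 1, v = 2/3 ↦ 1
u = 1, v = 1 ↦ 1
Every assignment gives a value ≥ 1.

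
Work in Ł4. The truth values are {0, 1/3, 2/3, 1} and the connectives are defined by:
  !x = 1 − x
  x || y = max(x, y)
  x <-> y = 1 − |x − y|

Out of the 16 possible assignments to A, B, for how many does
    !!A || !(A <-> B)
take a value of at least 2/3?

11

A = 0, B = 0 ↦ 0  <
A = 0, B = 1/3 ↦ 1/3  <
A = 0, B = 2/3 ↦ 2/3  ≥
A = 0, B = 1 ↦ 1  ≥
A = 1/3, B = 0 ↦ 1/3  <
A = 1/3, B = 1/3 ↦ 1/3  <
A = 1/3, B = 2/3 ↦ 1/3  <
A = 1/3, B = 1 ↦ 2/3  ≥
A = 2/3, B = 0 ↦ 2/3  ≥
A = 2/3, B = 1/3 ↦ 2/3  ≥
A = 2/3, B = 2/3 ↦ 2/3  ≥
A = 2/3, B = 1 ↦ 2/3  ≥
A = 1, B = 0 ↦ 1  ≥
A = 1, B = 1/3 ↦ 1  ≥
A = 1, B = 2/3 ↦ 1  ≥
A = 1, B = 1 ↦ 1  ≥
So 11 of the 16 assignments meet the threshold.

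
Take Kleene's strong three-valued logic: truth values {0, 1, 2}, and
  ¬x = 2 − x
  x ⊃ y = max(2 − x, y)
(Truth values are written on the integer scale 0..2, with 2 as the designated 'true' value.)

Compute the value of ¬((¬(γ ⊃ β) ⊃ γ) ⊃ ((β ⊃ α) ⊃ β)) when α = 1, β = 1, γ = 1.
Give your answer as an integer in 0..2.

γ ⊃ β = 1 ⊃ 1 = 1
¬(γ ⊃ β) = ¬1 = 1
¬(γ ⊃ β) ⊃ γ = 1 ⊃ 1 = 1
β ⊃ α = 1 ⊃ 1 = 1
(β ⊃ α) ⊃ β = 1 ⊃ 1 = 1
(¬(γ ⊃ β) ⊃ γ) ⊃ ((β ⊃ α) ⊃ β) = 1 ⊃ 1 = 1
¬((¬(γ ⊃ β) ⊃ γ) ⊃ ((β ⊃ α) ⊃ β)) = ¬1 = 1

1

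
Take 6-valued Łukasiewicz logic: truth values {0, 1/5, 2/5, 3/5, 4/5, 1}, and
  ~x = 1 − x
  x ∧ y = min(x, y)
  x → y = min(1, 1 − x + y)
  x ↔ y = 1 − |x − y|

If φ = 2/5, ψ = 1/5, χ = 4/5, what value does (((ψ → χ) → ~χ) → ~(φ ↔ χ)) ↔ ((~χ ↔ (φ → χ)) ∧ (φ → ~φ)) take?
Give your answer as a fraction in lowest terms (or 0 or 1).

ψ → χ = 1/5 → 4/5 = 1
~χ = ~4/5 = 1/5
(ψ → χ) → ~χ = 1 → 1/5 = 1/5
φ ↔ χ = 2/5 ↔ 4/5 = 3/5
~(φ ↔ χ) = ~3/5 = 2/5
((ψ → χ) → ~χ) → ~(φ ↔ χ) = 1/5 → 2/5 = 1
~χ = ~4/5 = 1/5
φ → χ = 2/5 → 4/5 = 1
~χ ↔ (φ → χ) = 1/5 ↔ 1 = 1/5
~φ = ~2/5 = 3/5
φ → ~φ = 2/5 → 3/5 = 1
(~χ ↔ (φ → χ)) ∧ (φ → ~φ) = 1/5 ∧ 1 = 1/5
(((ψ → χ) → ~χ) → ~(φ ↔ χ)) ↔ ((~χ ↔ (φ → χ)) ∧ (φ → ~φ)) = 1 ↔ 1/5 = 1/5

1/5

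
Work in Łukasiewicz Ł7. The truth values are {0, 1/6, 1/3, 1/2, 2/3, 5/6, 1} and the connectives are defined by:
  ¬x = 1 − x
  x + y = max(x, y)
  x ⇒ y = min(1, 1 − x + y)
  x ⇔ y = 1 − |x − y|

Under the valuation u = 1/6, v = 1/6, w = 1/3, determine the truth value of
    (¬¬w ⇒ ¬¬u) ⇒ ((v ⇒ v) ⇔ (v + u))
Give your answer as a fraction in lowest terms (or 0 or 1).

¬w = ¬1/3 = 2/3
¬¬w = ¬2/3 = 1/3
¬u = ¬1/6 = 5/6
¬¬u = ¬5/6 = 1/6
¬¬w ⇒ ¬¬u = 1/3 ⇒ 1/6 = 5/6
v ⇒ v = 1/6 ⇒ 1/6 = 1
v + u = 1/6 + 1/6 = 1/6
(v ⇒ v) ⇔ (v + u) = 1 ⇔ 1/6 = 1/6
(¬¬w ⇒ ¬¬u) ⇒ ((v ⇒ v) ⇔ (v + u)) = 5/6 ⇒ 1/6 = 1/3

1/3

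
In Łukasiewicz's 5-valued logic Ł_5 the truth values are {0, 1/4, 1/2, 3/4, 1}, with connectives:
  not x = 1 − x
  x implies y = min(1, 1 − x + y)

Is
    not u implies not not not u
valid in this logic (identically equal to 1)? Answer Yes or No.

Yes

u = 0 ↦ 1
u = 1/4 ↦ 1
u = 1/2 ↦ 1
u = 3/4 ↦ 1
u = 1 ↦ 1
Every assignment gives a value ≥ 1.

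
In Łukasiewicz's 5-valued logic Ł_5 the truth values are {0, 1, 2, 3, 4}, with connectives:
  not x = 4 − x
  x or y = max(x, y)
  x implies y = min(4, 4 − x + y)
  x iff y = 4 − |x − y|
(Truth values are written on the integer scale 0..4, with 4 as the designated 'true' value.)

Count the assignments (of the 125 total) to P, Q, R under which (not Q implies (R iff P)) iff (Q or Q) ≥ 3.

68

value 4: 33 assignments (counts)
value 3: 35 assignments (counts)
value 2: 31 assignments
value 1: 21 assignments
value 0: 5 assignments
So 68 of the 125 assignments meet the threshold.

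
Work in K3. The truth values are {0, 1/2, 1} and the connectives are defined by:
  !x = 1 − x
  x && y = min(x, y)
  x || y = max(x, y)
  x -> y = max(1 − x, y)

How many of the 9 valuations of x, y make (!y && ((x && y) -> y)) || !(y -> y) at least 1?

3

x = 0, y = 0 ↦ 1  ≥
x = 0, y = 1/2 ↦ 1/2  <
x = 0, y = 1 ↦ 0  <
x = 1/2, y = 0 ↦ 1  ≥
x = 1/2, y = 1/2 ↦ 1/2  <
x = 1/2, y = 1 ↦ 0  <
x = 1, y = 0 ↦ 1  ≥
x = 1, y = 1/2 ↦ 1/2  <
x = 1, y = 1 ↦ 0  <
So 3 of the 9 assignments meet the threshold.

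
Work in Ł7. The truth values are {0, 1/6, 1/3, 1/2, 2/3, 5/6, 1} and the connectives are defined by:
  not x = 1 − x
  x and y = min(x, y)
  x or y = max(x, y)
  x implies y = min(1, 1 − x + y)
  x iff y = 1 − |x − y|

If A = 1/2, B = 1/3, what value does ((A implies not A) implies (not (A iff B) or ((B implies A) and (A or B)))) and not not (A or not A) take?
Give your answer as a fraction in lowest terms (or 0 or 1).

not A = not 1/2 = 1/2
A implies not A = 1/2 implies 1/2 = 1
A iff B = 1/2 iff 1/3 = 5/6
not (A iff B) = not 5/6 = 1/6
B implies A = 1/3 implies 1/2 = 1
A or B = 1/2 or 1/3 = 1/2
(B implies A) and (A or B) = 1 and 1/2 = 1/2
not (A iff B) or ((B implies A) and (A or B)) = 1/6 or 1/2 = 1/2
(A implies not A) implies (not (A iff B) or ((B implies A) and (A or B))) = 1 implies 1/2 = 1/2
not A = not 1/2 = 1/2
A or not A = 1/2 or 1/2 = 1/2
not (A or not A) = not 1/2 = 1/2
not not (A or not A) = not 1/2 = 1/2
((A implies not A) implies (not (A iff B) or ((B implies A) and (A or B)))) and not not (A or not A) = 1/2 and 1/2 = 1/2

1/2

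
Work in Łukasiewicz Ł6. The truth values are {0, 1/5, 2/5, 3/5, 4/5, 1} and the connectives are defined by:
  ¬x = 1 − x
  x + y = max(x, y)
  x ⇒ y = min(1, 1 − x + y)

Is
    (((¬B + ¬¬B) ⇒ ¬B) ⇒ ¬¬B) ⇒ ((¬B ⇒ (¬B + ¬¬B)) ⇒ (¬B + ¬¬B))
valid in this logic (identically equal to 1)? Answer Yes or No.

Counterexample: take B = 3/5.
¬B = ¬3/5 = 2/5
¬B = ¬3/5 = 2/5
¬¬B = ¬2/5 = 3/5
¬B + ¬¬B = 2/5 + 3/5 = 3/5
¬B = ¬3/5 = 2/5
(¬B + ¬¬B) ⇒ ¬B = 3/5 ⇒ 2/5 = 4/5
¬B = ¬3/5 = 2/5
¬¬B = ¬2/5 = 3/5
((¬B + ¬¬B) ⇒ ¬B) ⇒ ¬¬B = 4/5 ⇒ 3/5 = 4/5
¬B = ¬3/5 = 2/5
¬B = ¬3/5 = 2/5
¬B = ¬3/5 = 2/5
¬¬B = ¬2/5 = 3/5
¬B + ¬¬B = 2/5 + 3/5 = 3/5
¬B ⇒ (¬B + ¬¬B) = 2/5 ⇒ 3/5 = 1
¬B = ¬3/5 = 2/5
¬B = ¬3/5 = 2/5
¬¬B = ¬2/5 = 3/5
¬B + ¬¬B = 2/5 + 3/5 = 3/5
(¬B ⇒ (¬B + ¬¬B)) ⇒ (¬B + ¬¬B) = 1 ⇒ 3/5 = 3/5
(((¬B + ¬¬B) ⇒ ¬B) ⇒ ¬¬B) ⇒ ((¬B ⇒ (¬B + ¬¬B)) ⇒ (¬B + ¬¬B)) = 4/5 ⇒ 3/5 = 4/5
This gives 4/5 ≠ 1.

No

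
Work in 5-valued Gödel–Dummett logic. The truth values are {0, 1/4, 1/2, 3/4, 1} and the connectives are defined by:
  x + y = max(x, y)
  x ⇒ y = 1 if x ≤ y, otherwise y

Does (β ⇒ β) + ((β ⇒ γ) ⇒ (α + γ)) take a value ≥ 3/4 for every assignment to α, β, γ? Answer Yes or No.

At α = 3/4, β = 3/4, γ = 1/2, for instance:
β ⇒ β = 3/4 ⇒ 3/4 = 1
β ⇒ γ = 3/4 ⇒ 1/2 = 1/2
α + γ = 3/4 + 1/2 = 3/4
(β ⇒ γ) ⇒ (α + γ) = 1/2 ⇒ 3/4 = 1
(β ⇒ β) + ((β ⇒ γ) ⇒ (α + γ)) = 1 + 1 = 1
and checking the remaining 124 assignments likewise gives ≥ 3/4 in every case.

Yes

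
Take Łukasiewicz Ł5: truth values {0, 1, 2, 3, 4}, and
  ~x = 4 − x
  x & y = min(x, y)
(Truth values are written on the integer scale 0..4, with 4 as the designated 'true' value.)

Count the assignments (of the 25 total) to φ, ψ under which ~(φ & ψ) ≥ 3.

value 4: 9 assignments (counts)
value 3: 7 assignments (counts)
value 2: 5 assignments
value 1: 3 assignments
value 0: 1 assignment
So 16 of the 25 assignments meet the threshold.

16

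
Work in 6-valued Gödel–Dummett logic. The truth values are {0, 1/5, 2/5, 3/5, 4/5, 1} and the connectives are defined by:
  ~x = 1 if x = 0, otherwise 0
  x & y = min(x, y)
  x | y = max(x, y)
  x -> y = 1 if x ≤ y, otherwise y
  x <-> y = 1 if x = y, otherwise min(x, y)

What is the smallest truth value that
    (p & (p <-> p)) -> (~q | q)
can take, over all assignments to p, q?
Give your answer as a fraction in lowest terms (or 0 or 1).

Take p = 2/5, q = 1/5:
p <-> p = 2/5 <-> 2/5 = 1
p & (p <-> p) = 2/5 & 1 = 2/5
~q = ~1/5 = 0
~q | q = 0 | 1/5 = 1/5
(p & (p <-> p)) -> (~q | q) = 2/5 -> 1/5 = 1/5
No assignment yields a value below 1/5, so this is the minimum.

1/5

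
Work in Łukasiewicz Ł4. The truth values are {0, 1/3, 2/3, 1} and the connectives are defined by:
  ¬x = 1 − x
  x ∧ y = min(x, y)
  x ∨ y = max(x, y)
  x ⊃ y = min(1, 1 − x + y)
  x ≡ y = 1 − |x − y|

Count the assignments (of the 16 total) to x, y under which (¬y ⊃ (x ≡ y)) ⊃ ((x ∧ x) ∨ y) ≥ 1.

x = 0, y = 0 ↦ 0  <
x = 0, y = 1/3 ↦ 1/3  <
x = 0, y = 2/3 ↦ 2/3  <
x = 0, y = 1 ↦ 1  ≥
x = 1/3, y = 0 ↦ 2/3  <
x = 1/3, y = 1/3 ↦ 1/3  <
x = 1/3, y = 2/3 ↦ 2/3  <
x = 1/3, y = 1 ↦ 1  ≥
x = 2/3, y = 0 ↦ 1  ≥
x = 2/3, y = 1/3 ↦ 2/3  <
x = 2/3, y = 2/3 ↦ 2/3  <
x = 2/3, y = 1 ↦ 1  ≥
x = 1, y = 0 ↦ 1  ≥
x = 1, y = 1/3 ↦ 1  ≥
x = 1, y = 2/3 ↦ 1  ≥
x = 1, y = 1 ↦ 1  ≥
So 8 of the 16 assignments meet the threshold.

8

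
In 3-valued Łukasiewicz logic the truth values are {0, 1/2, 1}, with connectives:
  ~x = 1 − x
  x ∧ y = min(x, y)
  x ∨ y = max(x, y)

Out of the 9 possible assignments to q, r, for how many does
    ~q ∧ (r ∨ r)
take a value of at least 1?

1

q = 0, r = 0 ↦ 0  <
q = 0, r = 1/2 ↦ 1/2  <
q = 0, r = 1 ↦ 1  ≥
q = 1/2, r = 0 ↦ 0  <
q = 1/2, r = 1/2 ↦ 1/2  <
q = 1/2, r = 1 ↦ 1/2  <
q = 1, r = 0 ↦ 0  <
q = 1, r = 1/2 ↦ 0  <
q = 1, r = 1 ↦ 0  <
So 1 of the 9 assignments meets the threshold.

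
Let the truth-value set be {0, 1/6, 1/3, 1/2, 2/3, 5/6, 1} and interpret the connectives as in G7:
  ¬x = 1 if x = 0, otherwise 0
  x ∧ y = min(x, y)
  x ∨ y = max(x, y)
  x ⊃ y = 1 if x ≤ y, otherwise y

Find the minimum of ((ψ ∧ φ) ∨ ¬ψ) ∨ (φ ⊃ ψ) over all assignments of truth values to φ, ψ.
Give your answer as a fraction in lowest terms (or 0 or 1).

1/6

Take φ = 1/3, ψ = 1/6:
ψ ∧ φ = 1/6 ∧ 1/3 = 1/6
¬ψ = ¬1/6 = 0
(ψ ∧ φ) ∨ ¬ψ = 1/6 ∨ 0 = 1/6
φ ⊃ ψ = 1/3 ⊃ 1/6 = 1/6
((ψ ∧ φ) ∨ ¬ψ) ∨ (φ ⊃ ψ) = 1/6 ∨ 1/6 = 1/6
No assignment yields a value below 1/6, so this is the minimum.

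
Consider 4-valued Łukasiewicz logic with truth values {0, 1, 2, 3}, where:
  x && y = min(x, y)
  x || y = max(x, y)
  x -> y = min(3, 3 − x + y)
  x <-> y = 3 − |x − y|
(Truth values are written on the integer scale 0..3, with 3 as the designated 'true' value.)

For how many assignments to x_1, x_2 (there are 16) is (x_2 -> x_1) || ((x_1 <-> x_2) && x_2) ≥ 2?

x_1 = 0, x_2 = 0 ↦ 3  ≥
x_1 = 0, x_2 = 1 ↦ 2  ≥
x_1 = 0, x_2 = 2 ↦ 1  <
x_1 = 0, x_2 = 3 ↦ 0  <
x_1 = 1, x_2 = 0 ↦ 3  ≥
x_1 = 1, x_2 = 1 ↦ 3  ≥
x_1 = 1, x_2 = 2 ↦ 2  ≥
x_1 = 1, x_2 = 3 ↦ 1  <
x_1 = 2, x_2 = 0 ↦ 3  ≥
x_1 = 2, x_2 = 1 ↦ 3  ≥
x_1 = 2, x_2 = 2 ↦ 3  ≥
x_1 = 2, x_2 = 3 ↦ 2  ≥
x_1 = 3, x_2 = 0 ↦ 3  ≥
x_1 = 3, x_2 = 1 ↦ 3  ≥
x_1 = 3, x_2 = 2 ↦ 3  ≥
x_1 = 3, x_2 = 3 ↦ 3  ≥
So 13 of the 16 assignments meet the threshold.

13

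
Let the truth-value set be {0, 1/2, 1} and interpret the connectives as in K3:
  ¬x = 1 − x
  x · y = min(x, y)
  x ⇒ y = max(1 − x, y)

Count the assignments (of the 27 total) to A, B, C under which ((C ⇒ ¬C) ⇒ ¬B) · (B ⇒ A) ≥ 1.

value 1: 11 assignments (counts)
value 1/2: 11 assignments
value 0: 5 assignments
So 11 of the 27 assignments meet the threshold.

11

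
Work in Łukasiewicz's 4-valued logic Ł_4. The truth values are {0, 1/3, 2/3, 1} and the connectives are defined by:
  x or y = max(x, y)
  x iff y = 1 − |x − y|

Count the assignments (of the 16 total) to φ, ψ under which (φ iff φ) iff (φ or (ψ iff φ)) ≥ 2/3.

φ = 0, ψ = 0 ↦ 1  ≥
φ = 0, ψ = 1/3 ↦ 2/3  ≥
φ = 0, ψ = 2/3 ↦ 1/3  <
φ = 0, ψ = 1 ↦ 0  <
φ = 1/3, ψ = 0 ↦ 2/3  ≥
φ = 1/3, ψ = 1/3 ↦ 1  ≥
φ = 1/3, ψ = 2/3 ↦ 2/3  ≥
φ = 1/3, ψ = 1 ↦ 1/3  <
φ = 2/3, ψ = 0 ↦ 2/3  ≥
φ = 2/3, ψ = 1/3 ↦ 2/3  ≥
φ = 2/3, ψ = 2/3 ↦ 1  ≥
φ = 2/3, ψ = 1 ↦ 2/3  ≥
φ = 1, ψ = 0 ↦ 1  ≥
φ = 1, ψ = 1/3 ↦ 1  ≥
φ = 1, ψ = 2/3 ↦ 1  ≥
φ = 1, ψ = 1 ↦ 1  ≥
So 13 of the 16 assignments meet the threshold.

13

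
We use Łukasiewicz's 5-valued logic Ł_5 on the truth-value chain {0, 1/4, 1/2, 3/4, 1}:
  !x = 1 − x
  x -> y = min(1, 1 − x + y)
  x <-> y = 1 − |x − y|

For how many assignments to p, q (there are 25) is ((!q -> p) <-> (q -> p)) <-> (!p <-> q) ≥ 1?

11

value 1: 11 assignments (counts)
value 3/4: 5 assignments
value 1/2: 6 assignments
value 1/4: 1 assignment
value 0: 2 assignments
So 11 of the 25 assignments meet the threshold.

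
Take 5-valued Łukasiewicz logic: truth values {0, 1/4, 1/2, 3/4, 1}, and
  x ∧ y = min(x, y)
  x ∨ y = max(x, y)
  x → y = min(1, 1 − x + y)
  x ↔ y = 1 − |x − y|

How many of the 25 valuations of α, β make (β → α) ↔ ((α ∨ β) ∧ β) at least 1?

3

value 1: 3 assignments (counts)
value 3/4: 5 assignments
value 1/2: 6 assignments
value 1/4: 5 assignments
value 0: 6 assignments
So 3 of the 25 assignments meet the threshold.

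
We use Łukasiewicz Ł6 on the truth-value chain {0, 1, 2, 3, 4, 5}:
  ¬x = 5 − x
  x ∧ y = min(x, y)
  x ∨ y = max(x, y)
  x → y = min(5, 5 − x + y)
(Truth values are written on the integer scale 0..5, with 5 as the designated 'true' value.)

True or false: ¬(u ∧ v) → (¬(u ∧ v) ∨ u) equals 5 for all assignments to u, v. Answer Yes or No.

At u = 2, v = 3, for instance:
u ∧ v = 2 ∧ 3 = 2
¬(u ∧ v) = ¬2 = 3
¬(u ∧ v) ∨ u = 3 ∨ 2 = 3
¬(u ∧ v) → (¬(u ∧ v) ∨ u) = 3 → 3 = 5
and checking the remaining 35 assignments likewise gives ≥ 5 in every case.

Yes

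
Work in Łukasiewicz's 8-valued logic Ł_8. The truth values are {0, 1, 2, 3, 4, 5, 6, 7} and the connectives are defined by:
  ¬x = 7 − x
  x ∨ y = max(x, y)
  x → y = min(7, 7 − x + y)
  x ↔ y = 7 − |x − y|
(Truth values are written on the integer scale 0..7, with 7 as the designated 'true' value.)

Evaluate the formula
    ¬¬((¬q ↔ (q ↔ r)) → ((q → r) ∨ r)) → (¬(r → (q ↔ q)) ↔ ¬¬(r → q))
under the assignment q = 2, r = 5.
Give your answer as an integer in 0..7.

3

¬q = ¬2 = 5
q ↔ r = 2 ↔ 5 = 4
¬q ↔ (q ↔ r) = 5 ↔ 4 = 6
q → r = 2 → 5 = 7
(q → r) ∨ r = 7 ∨ 5 = 7
(¬q ↔ (q ↔ r)) → ((q → r) ∨ r) = 6 → 7 = 7
¬((¬q ↔ (q ↔ r)) → ((q → r) ∨ r)) = ¬7 = 0
¬¬((¬q ↔ (q ↔ r)) → ((q → r) ∨ r)) = ¬0 = 7
q ↔ q = 2 ↔ 2 = 7
r → (q ↔ q) = 5 → 7 = 7
¬(r → (q ↔ q)) = ¬7 = 0
r → q = 5 → 2 = 4
¬(r → q) = ¬4 = 3
¬¬(r → q) = ¬3 = 4
¬(r → (q ↔ q)) ↔ ¬¬(r → q) = 0 ↔ 4 = 3
¬¬((¬q ↔ (q ↔ r)) → ((q → r) ∨ r)) → (¬(r → (q ↔ q)) ↔ ¬¬(r → q)) = 7 → 3 = 3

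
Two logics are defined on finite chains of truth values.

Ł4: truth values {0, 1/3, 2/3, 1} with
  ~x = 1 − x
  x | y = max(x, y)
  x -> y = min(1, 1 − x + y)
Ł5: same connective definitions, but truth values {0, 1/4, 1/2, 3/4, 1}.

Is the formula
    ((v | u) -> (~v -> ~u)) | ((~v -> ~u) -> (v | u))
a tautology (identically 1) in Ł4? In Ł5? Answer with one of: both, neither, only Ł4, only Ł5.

both

In Ł4: every assignment gives 1 — tautology.
In Ł5: every assignment gives 1 — tautology.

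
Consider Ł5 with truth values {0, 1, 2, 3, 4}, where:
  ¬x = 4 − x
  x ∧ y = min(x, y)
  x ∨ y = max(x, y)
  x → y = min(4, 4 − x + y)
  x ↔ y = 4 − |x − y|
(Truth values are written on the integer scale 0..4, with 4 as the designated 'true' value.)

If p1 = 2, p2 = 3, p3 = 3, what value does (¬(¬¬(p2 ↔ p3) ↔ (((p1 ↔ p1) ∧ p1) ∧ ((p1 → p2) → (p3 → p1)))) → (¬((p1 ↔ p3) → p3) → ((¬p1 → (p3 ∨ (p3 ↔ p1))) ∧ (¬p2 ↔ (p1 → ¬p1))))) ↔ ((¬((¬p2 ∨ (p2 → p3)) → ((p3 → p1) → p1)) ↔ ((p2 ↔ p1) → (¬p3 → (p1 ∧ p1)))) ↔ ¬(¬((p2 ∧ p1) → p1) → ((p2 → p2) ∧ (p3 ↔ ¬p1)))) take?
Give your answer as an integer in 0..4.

p2 ↔ p3 = 3 ↔ 3 = 4
¬(p2 ↔ p3) = ¬4 = 0
¬¬(p2 ↔ p3) = ¬0 = 4
p1 ↔ p1 = 2 ↔ 2 = 4
(p1 ↔ p1) ∧ p1 = 4 ∧ 2 = 2
p1 → p2 = 2 → 3 = 4
p3 → p1 = 3 → 2 = 3
(p1 → p2) → (p3 → p1) = 4 → 3 = 3
((p1 ↔ p1) ∧ p1) ∧ ((p1 → p2) → (p3 → p1)) = 2 ∧ 3 = 2
¬¬(p2 ↔ p3) ↔ (((p1 ↔ p1) ∧ p1) ∧ ((p1 → p2) → (p3 → p1))) = 4 ↔ 2 = 2
¬(¬¬(p2 ↔ p3) ↔ (((p1 ↔ p1) ∧ p1) ∧ ((p1 → p2) → (p3 → p1)))) = ¬2 = 2
p1 ↔ p3 = 2 ↔ 3 = 3
(p1 ↔ p3) → p3 = 3 → 3 = 4
¬((p1 ↔ p3) → p3) = ¬4 = 0
¬p1 = ¬2 = 2
p3 ↔ p1 = 3 ↔ 2 = 3
p3 ∨ (p3 ↔ p1) = 3 ∨ 3 = 3
¬p1 → (p3 ∨ (p3 ↔ p1)) = 2 → 3 = 4
¬p2 = ¬3 = 1
¬p1 = ¬2 = 2
p1 → ¬p1 = 2 → 2 = 4
¬p2 ↔ (p1 → ¬p1) = 1 ↔ 4 = 1
(¬p1 → (p3 ∨ (p3 ↔ p1))) ∧ (¬p2 ↔ (p1 → ¬p1)) = 4 ∧ 1 = 1
¬((p1 ↔ p3) → p3) → ((¬p1 → (p3 ∨ (p3 ↔ p1))) ∧ (¬p2 ↔ (p1 → ¬p1))) = 0 → 1 = 4
¬(¬¬(p2 ↔ p3) ↔ (((p1 ↔ p1) ∧ p1) ∧ ((p1 → p2) → (p3 → p1)))) → (¬((p1 ↔ p3) → p3) → ((¬p1 → (p3 ∨ (p3 ↔ p1))) ∧ (¬p2 ↔ (p1 → ¬p1)))) = 2 → 4 = 4
¬p2 = ¬3 = 1
p2 → p3 = 3 → 3 = 4
¬p2 ∨ (p2 → p3) = 1 ∨ 4 = 4
p3 → p1 = 3 → 2 = 3
(p3 → p1) → p1 = 3 → 2 = 3
(¬p2 ∨ (p2 → p3)) → ((p3 → p1) → p1) = 4 → 3 = 3
¬((¬p2 ∨ (p2 → p3)) → ((p3 → p1) → p1)) = ¬3 = 1
p2 ↔ p1 = 3 ↔ 2 = 3
¬p3 = ¬3 = 1
p1 ∧ p1 = 2 ∧ 2 = 2
¬p3 → (p1 ∧ p1) = 1 → 2 = 4
(p2 ↔ p1) → (¬p3 → (p1 ∧ p1)) = 3 → 4 = 4
¬((¬p2 ∨ (p2 → p3)) → ((p3 → p1) → p1)) ↔ ((p2 ↔ p1) → (¬p3 → (p1 ∧ p1))) = 1 ↔ 4 = 1
p2 ∧ p1 = 3 ∧ 2 = 2
(p2 ∧ p1) → p1 = 2 → 2 = 4
¬((p2 ∧ p1) → p1) = ¬4 = 0
p2 → p2 = 3 → 3 = 4
¬p1 = ¬2 = 2
p3 ↔ ¬p1 = 3 ↔ 2 = 3
(p2 → p2) ∧ (p3 ↔ ¬p1) = 4 ∧ 3 = 3
¬((p2 ∧ p1) → p1) → ((p2 → p2) ∧ (p3 ↔ ¬p1)) = 0 → 3 = 4
¬(¬((p2 ∧ p1) → p1) → ((p2 → p2) ∧ (p3 ↔ ¬p1))) = ¬4 = 0
(¬((¬p2 ∨ (p2 → p3)) → ((p3 → p1) → p1)) ↔ ((p2 ↔ p1) → (¬p3 → (p1 ∧ p1)))) ↔ ¬(¬((p2 ∧ p1) → p1) → ((p2 → p2) ∧ (p3 ↔ ¬p1))) = 1 ↔ 0 = 3
(¬(¬¬(p2 ↔ p3) ↔ (((p1 ↔ p1) ∧ p1) ∧ ((p1 → p2) → (p3 → p1)))) → (¬((p1 ↔ p3) → p3) → ((¬p1 → (p3 ∨ (p3 ↔ p1))) ∧ (¬p2 ↔ (p1 → ¬p1))))) ↔ ((¬((¬p2 ∨ (p2 → p3)) → ((p3 → p1) → p1)) ↔ ((p2 ↔ p1) → (¬p3 → (p1 ∧ p1)))) ↔ ¬(¬((p2 ∧ p1) → p1) → ((p2 → p2) ∧ (p3 ↔ ¬p1)))) = 4 ↔ 3 = 3

3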